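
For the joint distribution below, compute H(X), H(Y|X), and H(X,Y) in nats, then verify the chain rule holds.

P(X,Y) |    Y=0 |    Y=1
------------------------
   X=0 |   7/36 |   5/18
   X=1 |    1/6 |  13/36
H(X,Y) = 1.3407, H(X) = 0.6916, H(Y|X) = 0.6491 (all in nats)

Chain rule: H(X,Y) = H(X) + H(Y|X)

Left side — joint entropy directly:
H(X,Y) = -Σ p(x,y) log p(x,y) = 1.3407 nats

Right side — compute H(Y|X) from the conditional distributions:
P(X) = (17/36, 19/36), so H(X) = 0.6916 nats
H(Y|X) = Σ_x P(X=x) · H(Y|X=x):
  P(Y|X=0) = (7/17, 10/17), H(Y|X=0) = 0.6775, weight P(X=0) = 17/36
  P(Y|X=1) = (6/19, 13/19), H(Y|X=1) = 0.6237, weight P(X=1) = 19/36
H(Y|X) = 0.6491 nats

H(X) + H(Y|X) = 0.6916 + 0.6491 = 1.3407 nats

Both sides equal 1.3407 nats. ✓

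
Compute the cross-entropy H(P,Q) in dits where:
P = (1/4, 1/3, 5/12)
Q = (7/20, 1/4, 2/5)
0.4805 dits

Cross-entropy: H(P,Q) = -Σ p(x) log q(x)

Alternatively: H(P,Q) = H(P) + D_KL(P||Q)
H(P) = 0.4680 dits
D_KL(P||Q) = 0.0125 dits

H(P,Q) = 0.4680 + 0.0125 = 0.4805 dits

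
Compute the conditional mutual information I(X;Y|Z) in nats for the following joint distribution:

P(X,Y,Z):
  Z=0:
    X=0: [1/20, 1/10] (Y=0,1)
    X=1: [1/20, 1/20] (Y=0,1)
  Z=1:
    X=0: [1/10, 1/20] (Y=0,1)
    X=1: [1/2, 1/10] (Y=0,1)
0.0129 nats

Conditional mutual information: I(X;Y|Z) = H(X|Z) + H(Y|Z) - H(X,Y|Z)

H(Z) = 0.5623
H(X,Z) = 1.1059 → H(X|Z) = 0.5436
H(Y,Z) = 1.1059 → H(Y|Z) = 0.5436
H(X,Y,Z) = 1.6365 → H(X,Y|Z) = 1.0742

I(X;Y|Z) = 0.5436 + 0.5436 - 1.0742 = 0.0129 nats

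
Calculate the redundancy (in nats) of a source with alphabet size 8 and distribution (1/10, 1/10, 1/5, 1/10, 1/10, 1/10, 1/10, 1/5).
0.0541 nats

Redundancy measures how far a source is from maximum entropy:
R = H_max - H(X)

Maximum entropy for 8 symbols: H_max = log_e(8) = 2.0794 nats
Actual entropy: H(X) = 2.0253 nats
Redundancy: R = 2.0794 - 2.0253 = 0.0541 nats

This redundancy represents potential for compression: the source could be compressed by 0.0541 nats per symbol.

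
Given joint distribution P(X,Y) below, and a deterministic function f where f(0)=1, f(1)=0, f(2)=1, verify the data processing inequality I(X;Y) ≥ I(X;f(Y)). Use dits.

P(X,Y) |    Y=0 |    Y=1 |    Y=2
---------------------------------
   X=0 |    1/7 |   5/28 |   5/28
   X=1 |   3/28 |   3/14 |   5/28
I(X;Y) = 0.0018, I(X;f(Y)) = 0.0012, inequality holds: 0.0018 ≥ 0.0012

Data Processing Inequality: For any Markov chain X → Y → Z, we have I(X;Y) ≥ I(X;Z).

Here Z = f(Y) is a deterministic function of Y, forming X → Y → Z.

Original I(X;Y) = 0.0018 dits

After applying f:
P(X,Z) where Z=f(Y):
- P(X,Z=0) = P(X,Y=1)
- P(X,Z=1) = P(X,Y=0) + P(X,Y=2)

I(X;Z) = I(X;f(Y)) = 0.0012 dits

Verification: 0.0018 ≥ 0.0012 ✓

Information cannot be created by processing; the function f can only lose information about X.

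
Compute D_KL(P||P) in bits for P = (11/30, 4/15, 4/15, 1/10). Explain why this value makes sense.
0.0000 bits

KL divergence satisfies the Gibbs inequality: D_KL(P||Q) ≥ 0 for all distributions P, Q.

D_KL(P||Q) = Σ p(x) log(p(x)/q(x))
Each term is p(x) × log_2(p(x)/p(x)) = p(x) × log_2(1) = 0, so the sum is 0.
D_KL(P||Q) = 0.0000 bits

When P = Q, the KL divergence is exactly 0, as there is no 'divergence' between identical distributions.

This non-negativity is a fundamental property: relative entropy cannot be negative because it measures how different Q is from P.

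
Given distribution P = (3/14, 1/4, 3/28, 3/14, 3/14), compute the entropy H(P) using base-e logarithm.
1.5762 nats

Shannon entropy is H(X) = -Σ p(x) log p(x).

For P = (3/14, 1/4, 3/28, 3/14, 3/14):
H = -3/14 × log_e(3/14) -1/4 × log_e(1/4) -3/28 × log_e(3/28) -3/14 × log_e(3/14) -3/14 × log_e(3/14)
H = 1.5762 nats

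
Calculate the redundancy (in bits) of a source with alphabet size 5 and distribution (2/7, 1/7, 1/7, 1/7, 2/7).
0.0860 bits

Redundancy measures how far a source is from maximum entropy:
R = H_max - H(X)

Maximum entropy for 5 symbols: H_max = log_2(5) = 2.3219 bits
Actual entropy: H(X) = 2.2359 bits
Redundancy: R = 2.3219 - 2.2359 = 0.0860 bits

This redundancy represents potential for compression: the source could be compressed by 0.0860 bits per symbol.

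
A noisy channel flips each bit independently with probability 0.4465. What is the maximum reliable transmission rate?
0.0083 bits

For a binary symmetric channel (BSC) with error probability p:
Capacity C = 1 - H(p) bits per symbol

where H(p) = -p log₂(p) - (1-p) log₂(1-p) is the binary entropy function.

H(0.4465) = 0.9917 bits
C = 1 - 0.9917 = 0.0083 bits per symbol

This means we can reliably transmit up to 0.0083 bits of information per channel use.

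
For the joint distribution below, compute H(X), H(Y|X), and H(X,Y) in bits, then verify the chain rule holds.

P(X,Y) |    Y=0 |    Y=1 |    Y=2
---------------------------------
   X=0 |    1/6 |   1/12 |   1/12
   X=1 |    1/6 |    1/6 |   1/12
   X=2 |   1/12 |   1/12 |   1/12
H(X,Y) = 3.0850, H(X) = 1.5546, H(Y|X) = 1.5304 (all in bits)

Chain rule: H(X,Y) = H(X) + H(Y|X)

Left side — joint entropy directly:
H(X,Y) = -Σ p(x,y) log p(x,y) = 3.0850 bits

Right side — compute H(Y|X) from the conditional distributions:
P(X) = (1/3, 5/12, 1/4), so H(X) = 1.5546 bits
H(Y|X) = Σ_x P(X=x) · H(Y|X=x):
  P(Y|X=0) = (1/2, 1/4, 1/4), H(Y|X=0) = 1.5000, weight P(X=0) = 1/3
  P(Y|X=1) = (2/5, 2/5, 1/5), H(Y|X=1) = 1.5219, weight P(X=1) = 5/12
  P(Y|X=2) = (1/3, 1/3, 1/3), H(Y|X=2) = 1.5850, weight P(X=2) = 1/4
H(Y|X) = 1.5304 bits

H(X) + H(Y|X) = 1.5546 + 1.5304 = 3.0850 bits

Both sides equal 3.0850 bits. ✓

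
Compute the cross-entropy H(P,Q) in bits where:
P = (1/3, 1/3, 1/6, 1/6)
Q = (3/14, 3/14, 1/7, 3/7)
2.1532 bits

Cross-entropy: H(P,Q) = -Σ p(x) log q(x)

Alternatively: H(P,Q) = H(P) + D_KL(P||Q)
H(P) = 1.9183 bits
D_KL(P||Q) = 0.2349 bits

H(P,Q) = 1.9183 + 0.2349 = 2.1532 bits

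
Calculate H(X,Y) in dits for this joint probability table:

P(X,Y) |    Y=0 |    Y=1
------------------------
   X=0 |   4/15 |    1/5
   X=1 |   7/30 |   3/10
0.5972 dits

Joint entropy is H(X,Y) = -Σ_{x,y} p(x,y) log p(x,y).

Summing over all non-zero entries:
H(X,Y) = -[4/15·log_10(4/15) + 1/5·log_10(1/5) + 7/30·log_10(7/30) + 3/10·log_10(3/10)]
H(X,Y) = 0.5972 dits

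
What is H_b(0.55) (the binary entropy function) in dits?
0.2989 dits

The binary entropy function is:
H(p) = -p log(p) - (1-p) log(1-p)

H(0.55) = -0.55 × log_10(0.55) - 0.45 × log_10(0.45)
H(0.55) = 0.2989 dits

Note: Binary entropy is maximized at p=0.5 (H=1 bit) and minimized at p=0 or p=1 (H=0).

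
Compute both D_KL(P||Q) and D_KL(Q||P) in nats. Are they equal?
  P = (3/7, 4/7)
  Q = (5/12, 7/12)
D_KL(P||Q) = 0.0003, D_KL(Q||P) = 0.0003

KL divergence is not symmetric: D_KL(P||Q) ≠ D_KL(Q||P) in general.

D_KL(P||Q) = 0.0003 nats
D_KL(Q||P) = 0.0003 nats

In this case they happen to be equal (to 4 decimal places).

This asymmetry is why KL divergence is not a true distance metric.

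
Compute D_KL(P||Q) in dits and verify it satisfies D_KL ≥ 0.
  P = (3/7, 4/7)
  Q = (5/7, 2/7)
0.0769 dits

KL divergence satisfies the Gibbs inequality: D_KL(P||Q) ≥ 0 for all distributions P, Q.

D_KL(P||Q) = Σ p(x) log(p(x)/q(x))
Term by term:
  x=0: 3/7 × log_10[(3/7)/(5/7)] = -0.0951
  x=1: 4/7 × log_10[(4/7)/(2/7)] = 0.1720
D_KL(P||Q) = 0.0769 dits

D_KL(P||Q) = 0.0769 ≥ 0 ✓

This non-negativity is a fundamental property: relative entropy cannot be negative because it measures how different Q is from P.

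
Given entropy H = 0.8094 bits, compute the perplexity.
1.7525

Perplexity is 2^H (or exp(H) for natural log).

H = 0.8094 bits
Perplexity = 2^0.8094 = 1.7525

Interpretation: The model's uncertainty is equivalent to choosing uniformly among 1.8 options.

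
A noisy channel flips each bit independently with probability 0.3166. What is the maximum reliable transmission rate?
0.0994 bits

For a binary symmetric channel (BSC) with error probability p:
Capacity C = 1 - H(p) bits per symbol

where H(p) = -p log₂(p) - (1-p) log₂(1-p) is the binary entropy function.

H(0.3166) = 0.9006 bits
C = 1 - 0.9006 = 0.0994 bits per symbol

This means we can reliably transmit up to 0.0994 bits of information per channel use.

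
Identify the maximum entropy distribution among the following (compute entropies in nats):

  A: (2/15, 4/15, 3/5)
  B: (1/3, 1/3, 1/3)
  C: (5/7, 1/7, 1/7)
B

For a discrete distribution over n outcomes, entropy is maximized by the uniform distribution.

Computing entropies:
H(A) = 0.9276 nats
H(B) = 1.0986 nats
H(C) = 0.7963 nats

The uniform distribution (where all probabilities equal 1/3) achieves the maximum entropy of log_e(3) = 1.0986 nats.

Distribution B has the highest entropy.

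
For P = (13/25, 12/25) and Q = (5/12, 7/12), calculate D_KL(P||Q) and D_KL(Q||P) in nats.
D_KL(P||Q) = 0.0216, D_KL(Q||P) = 0.0214

KL divergence is not symmetric: D_KL(P||Q) ≠ D_KL(Q||P) in general.

D_KL(P||Q) = 0.0216 nats
D_KL(Q||P) = 0.0214 nats

No, they are not equal!

This asymmetry is why KL divergence is not a true distance metric.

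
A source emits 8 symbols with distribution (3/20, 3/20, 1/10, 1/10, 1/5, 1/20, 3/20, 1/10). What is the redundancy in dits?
0.0275 dits

Redundancy measures how far a source is from maximum entropy:
R = H_max - H(X)

Maximum entropy for 8 symbols: H_max = log_10(8) = 0.9031 dits
Actual entropy: H(X) = 0.8756 dits
Redundancy: R = 0.9031 - 0.8756 = 0.0275 dits

This redundancy represents potential for compression: the source could be compressed by 0.0275 dits per symbol.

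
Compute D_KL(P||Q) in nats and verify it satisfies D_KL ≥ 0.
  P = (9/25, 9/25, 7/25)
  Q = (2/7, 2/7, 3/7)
0.0472 nats

KL divergence satisfies the Gibbs inequality: D_KL(P||Q) ≥ 0 for all distributions P, Q.

D_KL(P||Q) = Σ p(x) log(p(x)/q(x))
Term by term:
  x=0: 9/25 × log_e[(9/25)/(2/7)] = 0.0832
  x=1: 9/25 × log_e[(9/25)/(2/7)] = 0.0832
  x=2: 7/25 × log_e[(7/25)/(3/7)] = -0.1192
D_KL(P||Q) = 0.0472 nats

D_KL(P||Q) = 0.0472 ≥ 0 ✓

This non-negativity is a fundamental property: relative entropy cannot be negative because it measures how different Q is from P.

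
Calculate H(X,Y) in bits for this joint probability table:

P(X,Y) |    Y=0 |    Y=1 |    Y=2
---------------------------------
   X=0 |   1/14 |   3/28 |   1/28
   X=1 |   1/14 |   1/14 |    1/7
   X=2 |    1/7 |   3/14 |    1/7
3.0122 bits

Joint entropy is H(X,Y) = -Σ_{x,y} p(x,y) log p(x,y).

Summing over all non-zero entries:
H(X,Y) = -[1/14·log_2(1/14) + 3/28·log_2(3/28) + 1/28·log_2(1/28) + 1/14·log_2(1/14) + 1/14·log_2(1/14) + 1/7·log_2(1/7) + 1/7·log_2(1/7) + 3/14·log_2(3/14) + 1/7·log_2(1/7)]
H(X,Y) = 3.0122 bits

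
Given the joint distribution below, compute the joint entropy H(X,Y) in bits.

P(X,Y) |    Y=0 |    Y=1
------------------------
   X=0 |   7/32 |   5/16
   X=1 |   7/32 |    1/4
1.9837 bits

Joint entropy is H(X,Y) = -Σ_{x,y} p(x,y) log p(x,y).

Summing over all non-zero entries:
H(X,Y) = -[7/32·log_2(7/32) + 5/16·log_2(5/16) + 7/32·log_2(7/32) + 1/4·log_2(1/4)]
H(X,Y) = 1.9837 bits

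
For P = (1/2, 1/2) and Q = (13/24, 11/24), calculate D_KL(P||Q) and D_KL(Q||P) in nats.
D_KL(P||Q) = 0.0035, D_KL(Q||P) = 0.0035

KL divergence is not symmetric: D_KL(P||Q) ≠ D_KL(Q||P) in general.

D_KL(P||Q) = 0.0035 nats
D_KL(Q||P) = 0.0035 nats

In this case they happen to be equal (to 4 decimal places).

This asymmetry is why KL divergence is not a true distance metric.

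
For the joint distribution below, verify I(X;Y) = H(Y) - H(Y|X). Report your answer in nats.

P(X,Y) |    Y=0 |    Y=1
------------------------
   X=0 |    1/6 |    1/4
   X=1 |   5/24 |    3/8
I(X;Y) = 0.0010 nats

Mutual information has multiple equivalent forms:
- I(X;Y) = H(X) - H(X|Y)
- I(X;Y) = H(Y) - H(Y|X)
- I(X;Y) = H(X) + H(Y) - H(X,Y)

Computing all quantities:
H(X) = 0.6792, H(Y) = 0.6616, H(X,Y) = 1.3398
H(X|Y) = 0.6782, H(Y|X) = 0.6606

Verification:
H(X) - H(X|Y) = 0.6792 - 0.6782 = 0.0010
H(Y) - H(Y|X) = 0.6616 - 0.6606 = 0.0010
H(X) + H(Y) - H(X,Y) = 0.6792 + 0.6616 - 1.3398 = 0.0010

All forms give I(X;Y) = 0.0010 nats. ✓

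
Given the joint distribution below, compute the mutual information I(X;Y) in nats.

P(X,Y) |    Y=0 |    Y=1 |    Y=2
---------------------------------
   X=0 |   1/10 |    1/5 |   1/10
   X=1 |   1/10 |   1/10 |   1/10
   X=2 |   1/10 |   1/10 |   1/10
0.0138 nats

Mutual information: I(X;Y) = H(X) + H(Y) - H(X,Y)

Marginals:
P(X) = (2/5, 3/10, 3/10), H(X) = 1.0889 nats
P(Y) = (3/10, 2/5, 3/10), H(Y) = 1.0889 nats

Joint entropy: H(X,Y) = 2.1640 nats

I(X;Y) = 1.0889 + 1.0889 - 2.1640 = 0.0138 nats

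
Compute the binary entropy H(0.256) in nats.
0.5688 nats

The binary entropy function is:
H(p) = -p log(p) - (1-p) log(1-p)

H(0.256) = -0.256 × log_e(0.256) - 0.744 × log_e(0.744)
H(0.256) = 0.5688 nats

Note: Binary entropy is maximized at p=0.5 (H=1 bit) and minimized at p=0 or p=1 (H=0).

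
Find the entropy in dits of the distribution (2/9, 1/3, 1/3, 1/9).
0.5693 dits

Shannon entropy is H(X) = -Σ p(x) log p(x).

For P = (2/9, 1/3, 1/3, 1/9):
H = -2/9 × log_10(2/9) -1/3 × log_10(1/3) -1/3 × log_10(1/3) -1/9 × log_10(1/9)
H = 0.5693 dits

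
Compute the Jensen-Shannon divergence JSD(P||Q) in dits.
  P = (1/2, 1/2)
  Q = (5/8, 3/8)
0.0035 dits

Jensen-Shannon divergence is:
JSD(P||Q) = 0.5 × D_KL(P||M) + 0.5 × D_KL(Q||M)
where M = 0.5 × (P + Q) is the mixture distribution.

M = 0.5 × (1/2, 1/2) + 0.5 × (5/8, 3/8) = (9/16, 7/16)

D_KL(P||M) = 0.0034 dits
D_KL(Q||M) = 0.0035 dits

JSD(P||Q) = 0.5 × 0.0034 + 0.5 × 0.0035 = 0.0035 dits

Unlike KL divergence, JSD is symmetric and bounded: 0 ≤ JSD ≤ log(2).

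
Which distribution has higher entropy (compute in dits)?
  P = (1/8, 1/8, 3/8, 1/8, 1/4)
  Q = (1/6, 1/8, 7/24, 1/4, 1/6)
Q

Computing entropies in dits:
H(P) = 0.6489
H(Q) = 0.6789

Distribution Q has higher entropy.

Intuition: The distribution closer to uniform (more spread out) has higher entropy.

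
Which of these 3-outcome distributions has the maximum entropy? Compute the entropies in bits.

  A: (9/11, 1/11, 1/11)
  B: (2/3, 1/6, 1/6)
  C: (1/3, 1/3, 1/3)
C

For a discrete distribution over n outcomes, entropy is maximized by the uniform distribution.

Computing entropies:
H(A) = 0.8659 bits
H(B) = 1.2516 bits
H(C) = 1.5850 bits

The uniform distribution (where all probabilities equal 1/3) achieves the maximum entropy of log_2(3) = 1.5850 bits.

Distribution C has the highest entropy.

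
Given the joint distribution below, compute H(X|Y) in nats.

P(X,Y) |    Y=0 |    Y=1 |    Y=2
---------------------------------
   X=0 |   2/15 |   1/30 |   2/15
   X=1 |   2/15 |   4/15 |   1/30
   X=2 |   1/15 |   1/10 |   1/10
0.9410 nats

Using the chain rule: H(X|Y) = H(X,Y) - H(Y)

First, compute H(X,Y) = 2.0262 nats

Marginal P(Y) = (1/3, 2/5, 4/15)
H(Y) = 1.0852 nats

H(X|Y) = H(X,Y) - H(Y) = 2.0262 - 1.0852 = 0.9410 nats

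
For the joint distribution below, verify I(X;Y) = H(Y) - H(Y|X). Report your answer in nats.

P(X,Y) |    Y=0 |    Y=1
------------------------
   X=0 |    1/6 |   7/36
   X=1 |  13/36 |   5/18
I(X;Y) = 0.0050 nats

Mutual information has multiple equivalent forms:
- I(X;Y) = H(X) - H(X|Y)
- I(X;Y) = H(Y) - H(Y|X)
- I(X;Y) = H(X) + H(Y) - H(X,Y)

Computing all quantities:
H(X) = 0.6541, H(Y) = 0.6916, H(X,Y) = 1.3407
H(X|Y) = 0.6491, H(Y|X) = 0.6866

Verification:
H(X) - H(X|Y) = 0.6541 - 0.6491 = 0.0050
H(Y) - H(Y|X) = 0.6916 - 0.6866 = 0.0050
H(X) + H(Y) - H(X,Y) = 0.6541 + 0.6916 - 1.3407 = 0.0050

All forms give I(X;Y) = 0.0050 nats. ✓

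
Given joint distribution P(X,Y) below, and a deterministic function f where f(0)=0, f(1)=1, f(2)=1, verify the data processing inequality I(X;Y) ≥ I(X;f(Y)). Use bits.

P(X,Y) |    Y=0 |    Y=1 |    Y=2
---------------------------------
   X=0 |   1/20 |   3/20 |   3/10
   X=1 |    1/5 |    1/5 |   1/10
I(X;Y) = 0.1502, I(X;f(Y)) = 0.0913, inequality holds: 0.1502 ≥ 0.0913

Data Processing Inequality: For any Markov chain X → Y → Z, we have I(X;Y) ≥ I(X;Z).

Here Z = f(Y) is a deterministic function of Y, forming X → Y → Z.

Original I(X;Y) = 0.1502 bits

After applying f:
P(X,Z) where Z=f(Y):
- P(X,Z=0) = P(X,Y=0)
- P(X,Z=1) = P(X,Y=1) + P(X,Y=2)

I(X;Z) = I(X;f(Y)) = 0.0913 bits

Verification: 0.1502 ≥ 0.0913 ✓

Information cannot be created by processing; the function f can only lose information about X.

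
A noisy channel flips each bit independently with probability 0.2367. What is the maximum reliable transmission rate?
0.2105 bits

For a binary symmetric channel (BSC) with error probability p:
Capacity C = 1 - H(p) bits per symbol

where H(p) = -p log₂(p) - (1-p) log₂(1-p) is the binary entropy function.

H(0.2367) = 0.7895 bits
C = 1 - 0.7895 = 0.2105 bits per symbol

This means we can reliably transmit up to 0.2105 bits of information per channel use.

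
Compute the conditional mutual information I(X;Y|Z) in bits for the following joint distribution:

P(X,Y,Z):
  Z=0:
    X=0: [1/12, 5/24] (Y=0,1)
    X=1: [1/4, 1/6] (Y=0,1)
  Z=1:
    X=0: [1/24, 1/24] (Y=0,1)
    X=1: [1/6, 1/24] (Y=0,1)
0.0683 bits

Conditional mutual information: I(X;Y|Z) = H(X|Z) + H(Y|Z) - H(X,Y|Z)

H(Z) = 0.8709
H(X,Z) = 1.8149 → H(X|Z) = 0.9441
H(Y,Z) = 1.8292 → H(Y|Z) = 0.9583
H(X,Y,Z) = 2.7050 → H(X,Y|Z) = 1.8341

I(X;Y|Z) = 0.9441 + 0.9583 - 1.8341 = 0.0683 bits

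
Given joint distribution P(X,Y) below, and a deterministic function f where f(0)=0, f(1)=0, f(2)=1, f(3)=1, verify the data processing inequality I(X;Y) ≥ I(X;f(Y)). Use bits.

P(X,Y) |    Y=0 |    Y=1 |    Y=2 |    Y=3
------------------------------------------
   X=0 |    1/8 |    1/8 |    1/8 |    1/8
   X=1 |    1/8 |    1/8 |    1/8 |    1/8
I(X;Y) = 0.0000, I(X;f(Y)) = 0.0000, inequality holds: 0.0000 ≥ 0.0000

Data Processing Inequality: For any Markov chain X → Y → Z, we have I(X;Y) ≥ I(X;Z).

Here Z = f(Y) is a deterministic function of Y, forming X → Y → Z.

Original I(X;Y) = 0.0000 bits

After applying f:
P(X,Z) where Z=f(Y):
- P(X,Z=0) = P(X,Y=0) + P(X,Y=1)
- P(X,Z=1) = P(X,Y=2) + P(X,Y=3)

I(X;Z) = I(X;f(Y)) = 0.0000 bits

Verification: 0.0000 ≥ 0.0000 ✓

Information cannot be created by processing; the function f can only lose information about X.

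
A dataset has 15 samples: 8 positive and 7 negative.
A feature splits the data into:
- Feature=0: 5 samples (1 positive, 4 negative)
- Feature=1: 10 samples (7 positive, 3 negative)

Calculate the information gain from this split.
0.1686 bits

Information Gain = H(Y) - H(Y|Feature)

Before split:
P(positive) = 8/15 = 0.5333
H(Y) = 0.9968 bits

After split:
Feature=0: H = 0.7219 bits (weight = 5/15)
Feature=1: H = 0.8813 bits (weight = 10/15)
H(Y|Feature) = (5/15)×0.7219 + (10/15)×0.8813 = 0.8282 bits

Information Gain = 0.9968 - 0.8282 = 0.1686 bits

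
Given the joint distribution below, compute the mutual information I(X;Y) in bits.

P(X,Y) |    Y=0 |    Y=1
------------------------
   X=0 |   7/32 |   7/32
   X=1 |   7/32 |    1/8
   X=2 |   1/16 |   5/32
0.0486 bits

Mutual information: I(X;Y) = H(X) + H(Y) - H(X,Y)

Marginals:
P(X) = (7/16, 11/32, 7/32), H(X) = 1.5310 bits
P(Y) = (1/2, 1/2), H(Y) = 1.0000 bits

Joint entropy: H(X,Y) = 2.4824 bits

I(X;Y) = 1.5310 + 1.0000 - 2.4824 = 0.0486 bits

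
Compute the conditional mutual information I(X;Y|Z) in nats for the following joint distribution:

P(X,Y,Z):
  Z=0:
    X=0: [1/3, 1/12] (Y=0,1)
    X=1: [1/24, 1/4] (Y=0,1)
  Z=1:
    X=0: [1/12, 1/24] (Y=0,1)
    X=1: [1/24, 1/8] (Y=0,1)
0.1875 nats

Conditional mutual information: I(X;Y|Z) = H(X|Z) + H(Y|Z) - H(X,Y|Z)

H(Z) = 0.6036
H(X,Z) = 1.2827 → H(X|Z) = 0.6791
H(Y,Z) = 1.2926 → H(Y|Z) = 0.6889
H(X,Y,Z) = 1.7841 → H(X,Y|Z) = 1.1805

I(X;Y|Z) = 0.6791 + 0.6889 - 1.1805 = 0.1875 nats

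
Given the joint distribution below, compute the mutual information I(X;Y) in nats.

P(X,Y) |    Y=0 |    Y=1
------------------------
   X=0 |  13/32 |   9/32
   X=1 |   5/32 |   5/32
0.0036 nats

Mutual information: I(X;Y) = H(X) + H(Y) - H(X,Y)

Marginals:
P(X) = (11/16, 5/16), H(X) = 0.6211 nats
P(Y) = (9/16, 7/16), H(Y) = 0.6853 nats

Joint entropy: H(X,Y) = 1.3028 nats

I(X;Y) = 0.6211 + 0.6853 - 1.3028 = 0.0036 nats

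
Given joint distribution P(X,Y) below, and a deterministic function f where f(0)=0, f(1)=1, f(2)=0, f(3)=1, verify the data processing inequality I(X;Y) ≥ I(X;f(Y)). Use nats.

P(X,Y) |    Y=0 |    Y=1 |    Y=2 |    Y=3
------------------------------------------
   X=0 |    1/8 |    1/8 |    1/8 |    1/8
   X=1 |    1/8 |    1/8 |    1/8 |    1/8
I(X;Y) = 0.0000, I(X;f(Y)) = 0.0000, inequality holds: 0.0000 ≥ 0.0000

Data Processing Inequality: For any Markov chain X → Y → Z, we have I(X;Y) ≥ I(X;Z).

Here Z = f(Y) is a deterministic function of Y, forming X → Y → Z.

Original I(X;Y) = 0.0000 nats

After applying f:
P(X,Z) where Z=f(Y):
- P(X,Z=0) = P(X,Y=0) + P(X,Y=2)
- P(X,Z=1) = P(X,Y=1) + P(X,Y=3)

I(X;Z) = I(X;f(Y)) = 0.0000 nats

Verification: 0.0000 ≥ 0.0000 ✓

Information cannot be created by processing; the function f can only lose information about X.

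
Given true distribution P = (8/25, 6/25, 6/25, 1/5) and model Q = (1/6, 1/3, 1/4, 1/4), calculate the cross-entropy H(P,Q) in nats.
1.4470 nats

Cross-entropy: H(P,Q) = -Σ p(x) log q(x)

Alternatively: H(P,Q) = H(P) + D_KL(P||Q)
H(P) = 1.3715 nats
D_KL(P||Q) = 0.0755 nats

H(P,Q) = 1.3715 + 0.0755 = 1.4470 nats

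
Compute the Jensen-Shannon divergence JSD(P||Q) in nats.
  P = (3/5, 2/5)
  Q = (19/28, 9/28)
0.0034 nats

Jensen-Shannon divergence is:
JSD(P||Q) = 0.5 × D_KL(P||M) + 0.5 × D_KL(Q||M)
where M = 0.5 × (P + Q) is the mixture distribution.

M = 0.5 × (3/5, 2/5) + 0.5 × (19/28, 9/28) = (0.639286, 0.360714)

D_KL(P||M) = 0.0033 nats
D_KL(Q||M) = 0.0034 nats

JSD(P||Q) = 0.5 × 0.0033 + 0.5 × 0.0034 = 0.0034 nats

Unlike KL divergence, JSD is symmetric and bounded: 0 ≤ JSD ≤ log(2).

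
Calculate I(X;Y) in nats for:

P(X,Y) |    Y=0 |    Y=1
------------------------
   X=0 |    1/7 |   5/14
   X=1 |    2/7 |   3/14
0.0423 nats

Mutual information: I(X;Y) = H(X) + H(Y) - H(X,Y)

Marginals:
P(X) = (1/2, 1/2), H(X) = 0.6931 nats
P(Y) = (3/7, 4/7), H(Y) = 0.6829 nats

Joint entropy: H(X,Y) = 1.3337 nats

I(X;Y) = 0.6931 + 0.6829 - 1.3337 = 0.0423 nats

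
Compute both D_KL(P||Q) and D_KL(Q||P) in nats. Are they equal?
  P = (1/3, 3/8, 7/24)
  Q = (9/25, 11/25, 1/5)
D_KL(P||Q) = 0.0244, D_KL(Q||P) = 0.0226

KL divergence is not symmetric: D_KL(P||Q) ≠ D_KL(Q||P) in general.

D_KL(P||Q) = 0.0244 nats
D_KL(Q||P) = 0.0226 nats

No, they are not equal!

This asymmetry is why KL divergence is not a true distance metric.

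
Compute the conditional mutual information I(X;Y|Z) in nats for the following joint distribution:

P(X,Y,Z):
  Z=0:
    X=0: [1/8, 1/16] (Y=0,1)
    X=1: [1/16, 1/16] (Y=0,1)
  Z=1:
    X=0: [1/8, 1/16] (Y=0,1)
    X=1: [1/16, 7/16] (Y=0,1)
0.0994 nats

Conditional mutual information: I(X;Y|Z) = H(X|Z) + H(Y|Z) - H(X,Y|Z)

H(Z) = 0.6211
H(X,Z) = 1.2342 → H(X|Z) = 0.6132
H(Y,Z) = 1.2342 → H(Y|Z) = 0.6132
H(X,Y,Z) = 1.7480 → H(X,Y|Z) = 1.1269

I(X;Y|Z) = 0.6132 + 0.6132 - 1.1269 = 0.0994 nats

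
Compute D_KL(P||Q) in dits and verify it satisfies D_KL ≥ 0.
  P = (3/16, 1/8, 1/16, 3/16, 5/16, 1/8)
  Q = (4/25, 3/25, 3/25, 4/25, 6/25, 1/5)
0.0206 dits

KL divergence satisfies the Gibbs inequality: D_KL(P||Q) ≥ 0 for all distributions P, Q.

D_KL(P||Q) = Σ p(x) log(p(x)/q(x))
Term by term:
  x=0: 3/16 × log_10[(3/16)/(4/25)] = 0.0129
  x=1: 1/8 × log_10[(1/8)/(3/25)] = 0.0022
  x=2: 1/16 × log_10[(1/16)/(3/25)] = -0.0177
  x=3: 3/16 × log_10[(3/16)/(4/25)] = 0.0129
  x=4: 5/16 × log_10[(5/16)/(6/25)] = 0.0358
  x=5: 1/8 × log_10[(1/8)/(1/5)] = -0.0255
D_KL(P||Q) = 0.0206 dits

D_KL(P||Q) = 0.0206 ≥ 0 ✓

This non-negativity is a fundamental property: relative entropy cannot be negative because it measures how different Q is from P.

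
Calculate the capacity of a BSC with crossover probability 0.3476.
0.0681 bits

For a binary symmetric channel (BSC) with error probability p:
Capacity C = 1 - H(p) bits per symbol

where H(p) = -p log₂(p) - (1-p) log₂(1-p) is the binary entropy function.

H(0.3476) = 0.9319 bits
C = 1 - 0.9319 = 0.0681 bits per symbol

This means we can reliably transmit up to 0.0681 bits of information per channel use.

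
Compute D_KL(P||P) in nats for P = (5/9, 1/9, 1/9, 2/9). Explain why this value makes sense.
0.0000 nats

KL divergence satisfies the Gibbs inequality: D_KL(P||Q) ≥ 0 for all distributions P, Q.

D_KL(P||Q) = Σ p(x) log(p(x)/q(x))
Each term is p(x) × log_e(p(x)/p(x)) = p(x) × log_e(1) = 0, so the sum is 0.
D_KL(P||Q) = 0.0000 nats

When P = Q, the KL divergence is exactly 0, as there is no 'divergence' between identical distributions.

This non-negativity is a fundamental property: relative entropy cannot be negative because it measures how different Q is from P.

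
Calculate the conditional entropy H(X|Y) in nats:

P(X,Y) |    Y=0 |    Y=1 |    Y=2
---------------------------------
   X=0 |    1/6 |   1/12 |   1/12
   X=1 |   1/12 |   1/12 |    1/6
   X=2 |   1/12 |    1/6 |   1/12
1.0397 nats

Using the chain rule: H(X|Y) = H(X,Y) - H(Y)

First, compute H(X,Y) = 2.1383 nats

Marginal P(Y) = (1/3, 1/3, 1/3)
H(Y) = 1.0986 nats

H(X|Y) = H(X,Y) - H(Y) = 2.1383 - 1.0986 = 1.0397 nats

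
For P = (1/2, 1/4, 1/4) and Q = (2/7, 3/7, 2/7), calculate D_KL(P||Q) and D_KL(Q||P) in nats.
D_KL(P||Q) = 0.1117, D_KL(Q||P) = 0.1093

KL divergence is not symmetric: D_KL(P||Q) ≠ D_KL(Q||P) in general.

D_KL(P||Q) = 0.1117 nats
D_KL(Q||P) = 0.1093 nats

No, they are not equal!

This asymmetry is why KL divergence is not a true distance metric.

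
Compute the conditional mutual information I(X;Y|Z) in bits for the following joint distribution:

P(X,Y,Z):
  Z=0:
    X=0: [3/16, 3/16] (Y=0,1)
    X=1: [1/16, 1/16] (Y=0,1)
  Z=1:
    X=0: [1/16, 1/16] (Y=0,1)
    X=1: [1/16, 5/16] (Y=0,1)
0.0369 bits

Conditional mutual information: I(X;Y|Z) = H(X|Z) + H(Y|Z) - H(X,Y|Z)

H(Z) = 1.0000
H(X,Z) = 1.8113 → H(X|Z) = 0.8113
H(Y,Z) = 1.9056 → H(Y|Z) = 0.9056
H(X,Y,Z) = 2.6800 → H(X,Y|Z) = 1.6800

I(X;Y|Z) = 0.8113 + 0.9056 - 1.6800 = 0.0369 bits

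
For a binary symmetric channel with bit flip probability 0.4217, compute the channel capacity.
0.0178 bits

For a binary symmetric channel (BSC) with error probability p:
Capacity C = 1 - H(p) bits per symbol

where H(p) = -p log₂(p) - (1-p) log₂(1-p) is the binary entropy function.

H(0.4217) = 0.9822 bits
C = 1 - 0.9822 = 0.0178 bits per symbol

This means we can reliably transmit up to 0.0178 bits of information per channel use.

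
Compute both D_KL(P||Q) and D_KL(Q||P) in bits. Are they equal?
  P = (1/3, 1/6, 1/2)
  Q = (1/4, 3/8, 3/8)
D_KL(P||Q) = 0.1509, D_KL(Q||P) = 0.1793

KL divergence is not symmetric: D_KL(P||Q) ≠ D_KL(Q||P) in general.

D_KL(P||Q) = 0.1509 bits
D_KL(Q||P) = 0.1793 bits

No, they are not equal!

This asymmetry is why KL divergence is not a true distance metric.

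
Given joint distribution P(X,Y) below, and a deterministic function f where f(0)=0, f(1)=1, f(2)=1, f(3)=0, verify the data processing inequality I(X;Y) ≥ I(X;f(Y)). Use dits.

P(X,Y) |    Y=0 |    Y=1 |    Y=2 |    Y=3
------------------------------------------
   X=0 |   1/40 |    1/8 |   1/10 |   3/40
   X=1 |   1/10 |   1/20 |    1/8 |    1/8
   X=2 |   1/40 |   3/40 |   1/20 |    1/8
I(X;Y) = 0.0284, I(X;f(Y)) = 0.0120, inequality holds: 0.0284 ≥ 0.0120

Data Processing Inequality: For any Markov chain X → Y → Z, we have I(X;Y) ≥ I(X;Z).

Here Z = f(Y) is a deterministic function of Y, forming X → Y → Z.

Original I(X;Y) = 0.0284 dits

After applying f:
P(X,Z) where Z=f(Y):
- P(X,Z=0) = P(X,Y=0) + P(X,Y=3)
- P(X,Z=1) = P(X,Y=1) + P(X,Y=2)

I(X;Z) = I(X;f(Y)) = 0.0120 dits

Verification: 0.0284 ≥ 0.0120 ✓

Information cannot be created by processing; the function f can only lose information about X.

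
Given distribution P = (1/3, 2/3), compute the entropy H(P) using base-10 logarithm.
0.2764 dits

Shannon entropy is H(X) = -Σ p(x) log p(x).

For P = (1/3, 2/3):
H = -1/3 × log_10(1/3) -2/3 × log_10(2/3)
H = 0.2764 dits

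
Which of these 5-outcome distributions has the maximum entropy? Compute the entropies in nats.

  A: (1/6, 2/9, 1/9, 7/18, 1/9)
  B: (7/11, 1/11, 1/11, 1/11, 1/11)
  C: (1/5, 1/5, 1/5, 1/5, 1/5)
C

For a discrete distribution over n outcomes, entropy is maximized by the uniform distribution.

Computing entropies:
H(A) = 1.4884 nats
H(B) = 1.1596 nats
H(C) = 1.6094 nats

The uniform distribution (where all probabilities equal 1/5) achieves the maximum entropy of log_e(5) = 1.6094 nats.

Distribution C has the highest entropy.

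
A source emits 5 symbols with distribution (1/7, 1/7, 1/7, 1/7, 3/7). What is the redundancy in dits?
0.0584 dits

Redundancy measures how far a source is from maximum entropy:
R = H_max - H(X)

Maximum entropy for 5 symbols: H_max = log_10(5) = 0.6990 dits
Actual entropy: H(X) = 0.6406 dits
Redundancy: R = 0.6990 - 0.6406 = 0.0584 dits

This redundancy represents potential for compression: the source could be compressed by 0.0584 dits per symbol.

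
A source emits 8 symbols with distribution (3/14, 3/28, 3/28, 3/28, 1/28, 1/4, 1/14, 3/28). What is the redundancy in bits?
0.1991 bits

Redundancy measures how far a source is from maximum entropy:
R = H_max - H(X)

Maximum entropy for 8 symbols: H_max = log_2(8) = 3.0000 bits
Actual entropy: H(X) = 2.8009 bits
Redundancy: R = 3.0000 - 2.8009 = 0.1991 bits

This redundancy represents potential for compression: the source could be compressed by 0.1991 bits per symbol.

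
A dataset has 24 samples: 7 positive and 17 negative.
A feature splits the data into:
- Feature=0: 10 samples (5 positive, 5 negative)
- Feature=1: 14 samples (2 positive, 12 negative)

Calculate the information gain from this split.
0.1091 bits

Information Gain = H(Y) - H(Y|Feature)

Before split:
P(positive) = 7/24 = 0.2917
H(Y) = 0.8709 bits

After split:
Feature=0: H = 1.0000 bits (weight = 10/24)
Feature=1: H = 0.5917 bits (weight = 14/24)
H(Y|Feature) = (10/24)×1.0000 + (14/24)×0.5917 = 0.7618 bits

Information Gain = 0.8709 - 0.7618 = 0.1091 bits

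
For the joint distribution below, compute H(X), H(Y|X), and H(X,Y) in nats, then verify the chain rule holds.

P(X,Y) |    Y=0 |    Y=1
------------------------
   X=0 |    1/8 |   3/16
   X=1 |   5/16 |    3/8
H(X,Y) = 1.3051, H(X) = 0.6211, H(Y|X) = 0.6840 (all in nats)

Chain rule: H(X,Y) = H(X) + H(Y|X)

Left side — joint entropy directly:
H(X,Y) = -Σ p(x,y) log p(x,y) = 1.3051 nats

Right side — compute H(Y|X) from the conditional distributions:
P(X) = (5/16, 11/16), so H(X) = 0.6211 nats
H(Y|X) = Σ_x P(X=x) · H(Y|X=x):
  P(Y|X=0) = (2/5, 3/5), H(Y|X=0) = 0.6730, weight P(X=0) = 5/16
  P(Y|X=1) = (5/11, 6/11), H(Y|X=1) = 0.6890, weight P(X=1) = 11/16
H(Y|X) = 0.6840 nats

H(X) + H(Y|X) = 0.6211 + 0.6840 = 1.3051 nats

Both sides equal 1.3051 nats. ✓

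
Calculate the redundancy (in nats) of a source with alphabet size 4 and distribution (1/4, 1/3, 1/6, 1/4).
0.0283 nats

Redundancy measures how far a source is from maximum entropy:
R = H_max - H(X)

Maximum entropy for 4 symbols: H_max = log_e(4) = 1.3863 nats
Actual entropy: H(X) = 1.3580 nats
Redundancy: R = 1.3863 - 1.3580 = 0.0283 nats

This redundancy represents potential for compression: the source could be compressed by 0.0283 nats per symbol.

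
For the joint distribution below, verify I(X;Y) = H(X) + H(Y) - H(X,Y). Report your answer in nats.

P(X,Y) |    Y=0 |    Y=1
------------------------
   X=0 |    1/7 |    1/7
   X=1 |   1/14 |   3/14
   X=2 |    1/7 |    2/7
I(X;Y) = 0.0203 nats

Mutual information has multiple equivalent forms:
- I(X;Y) = H(X) - H(X|Y)
- I(X;Y) = H(Y) - H(Y|X)
- I(X;Y) = H(X) + H(Y) - H(X,Y)

Computing all quantities:
H(X) = 1.0790, H(Y) = 0.6518, H(X,Y) = 1.7105
H(X|Y) = 1.0587, H(Y|X) = 0.6315

Verification:
H(X) - H(X|Y) = 1.0790 - 1.0587 = 0.0203
H(Y) - H(Y|X) = 0.6518 - 0.6315 = 0.0203
H(X) + H(Y) - H(X,Y) = 1.0790 + 0.6518 - 1.7105 = 0.0203

All forms give I(X;Y) = 0.0203 nats. ✓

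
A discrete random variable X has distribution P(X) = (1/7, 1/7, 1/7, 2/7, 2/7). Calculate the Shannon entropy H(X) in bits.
2.2359 bits

Shannon entropy is H(X) = -Σ p(x) log p(x).

For P = (1/7, 1/7, 1/7, 2/7, 2/7):
H = -1/7 × log_2(1/7) -1/7 × log_2(1/7) -1/7 × log_2(1/7) -2/7 × log_2(2/7) -2/7 × log_2(2/7)
H = 2.2359 bits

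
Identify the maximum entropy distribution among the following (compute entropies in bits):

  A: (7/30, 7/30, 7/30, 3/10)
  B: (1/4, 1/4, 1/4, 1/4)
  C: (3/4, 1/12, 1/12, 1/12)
B

For a discrete distribution over n outcomes, entropy is maximized by the uniform distribution.

Computing entropies:
H(A) = 1.9908 bits
H(B) = 2.0000 bits
H(C) = 1.2075 bits

The uniform distribution (where all probabilities equal 1/4) achieves the maximum entropy of log_2(4) = 2.0000 bits.

Distribution B has the highest entropy.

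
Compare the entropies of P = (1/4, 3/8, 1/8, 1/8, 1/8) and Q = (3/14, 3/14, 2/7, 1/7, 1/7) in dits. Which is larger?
Q

Computing entropies in dits:
H(P) = 0.6489
H(Q) = 0.6836

Distribution Q has higher entropy.

Intuition: The distribution closer to uniform (more spread out) has higher entropy.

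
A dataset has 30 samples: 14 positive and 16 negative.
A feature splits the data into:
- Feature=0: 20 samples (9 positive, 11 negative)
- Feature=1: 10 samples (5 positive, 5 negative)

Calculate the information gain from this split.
0.0016 bits

Information Gain = H(Y) - H(Y|Feature)

Before split:
P(positive) = 14/30 = 0.4667
H(Y) = 0.9968 bits

After split:
Feature=0: H = 0.9928 bits (weight = 20/30)
Feature=1: H = 1.0000 bits (weight = 10/30)
H(Y|Feature) = (20/30)×0.9928 + (10/30)×1.0000 = 0.9952 bits

Information Gain = 0.9968 - 0.9952 = 0.0016 bits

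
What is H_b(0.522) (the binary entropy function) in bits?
0.9986 bits

The binary entropy function is:
H(p) = -p log(p) - (1-p) log(1-p)

H(0.522) = -0.522 × log_2(0.522) - 0.478 × log_2(0.478)
H(0.522) = 0.9986 bits

Note: Binary entropy is maximized at p=0.5 (H=1 bit) and minimized at p=0 or p=1 (H=0).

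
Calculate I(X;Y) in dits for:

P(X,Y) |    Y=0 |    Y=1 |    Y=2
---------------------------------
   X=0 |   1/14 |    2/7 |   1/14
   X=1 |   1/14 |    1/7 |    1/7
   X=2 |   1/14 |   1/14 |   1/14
0.0220 dits

Mutual information: I(X;Y) = H(X) + H(Y) - H(X,Y)

Marginals:
P(X) = (3/7, 5/14, 3/14), H(X) = 0.4608 dits
P(Y) = (3/14, 1/2, 2/7), H(Y) = 0.4493 dits

Joint entropy: H(X,Y) = 0.8881 dits

I(X;Y) = 0.4608 + 0.4493 - 0.8881 = 0.0220 dits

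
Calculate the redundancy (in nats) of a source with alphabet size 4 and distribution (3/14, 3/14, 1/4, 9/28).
0.0147 nats

Redundancy measures how far a source is from maximum entropy:
R = H_max - H(X)

Maximum entropy for 4 symbols: H_max = log_e(4) = 1.3863 nats
Actual entropy: H(X) = 1.3716 nats
Redundancy: R = 1.3863 - 1.3716 = 0.0147 nats

This redundancy represents potential for compression: the source could be compressed by 0.0147 nats per symbol.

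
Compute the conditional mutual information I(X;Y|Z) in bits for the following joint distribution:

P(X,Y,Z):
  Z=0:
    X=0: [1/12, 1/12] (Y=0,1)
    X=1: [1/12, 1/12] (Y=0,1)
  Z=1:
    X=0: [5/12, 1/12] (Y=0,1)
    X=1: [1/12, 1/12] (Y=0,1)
0.0492 bits

Conditional mutual information: I(X;Y|Z) = H(X|Z) + H(Y|Z) - H(X,Y|Z)

H(Z) = 0.9183
H(X,Z) = 1.7925 → H(X|Z) = 0.8742
H(Y,Z) = 1.7925 → H(Y|Z) = 0.8742
H(X,Y,Z) = 2.6175 → H(X,Y|Z) = 1.6992

I(X;Y|Z) = 0.8742 + 0.8742 - 1.6992 = 0.0492 bits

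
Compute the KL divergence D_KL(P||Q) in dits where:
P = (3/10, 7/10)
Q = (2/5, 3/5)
0.0094 dits

KL divergence: D_KL(P||Q) = Σ p(x) log(p(x)/q(x))

Computing term by term:
  x=0: 3/10 × log_10[(3/10)/(2/5)] = 3/10 × -0.1249 = -0.0375
  x=1: 7/10 × log_10[(7/10)/(3/5)] = 7/10 × 0.0669 = 0.0469

D_KL(P||Q) = 0.0094 dits

Note: KL divergence is always non-negative and equals 0 iff P = Q.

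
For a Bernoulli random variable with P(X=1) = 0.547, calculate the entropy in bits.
0.9936 bits

The binary entropy function is:
H(p) = -p log(p) - (1-p) log(1-p)

H(0.547) = -0.547 × log_2(0.547) - 0.453 × log_2(0.453)
H(0.547) = 0.9936 bits

Note: Binary entropy is maximized at p=0.5 (H=1 bit) and minimized at p=0 or p=1 (H=0).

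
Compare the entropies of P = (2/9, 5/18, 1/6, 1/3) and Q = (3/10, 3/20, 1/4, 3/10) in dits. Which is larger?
P

Computing entropies in dits:
H(P) = 0.5884
H(Q) = 0.5878

Distribution P has higher entropy.

Intuition: The distribution closer to uniform (more spread out) has higher entropy.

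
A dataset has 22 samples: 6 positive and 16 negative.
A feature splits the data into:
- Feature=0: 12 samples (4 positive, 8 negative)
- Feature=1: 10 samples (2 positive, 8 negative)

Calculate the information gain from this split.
0.0163 bits

Information Gain = H(Y) - H(Y|Feature)

Before split:
P(positive) = 6/22 = 0.2727
H(Y) = 0.8454 bits

After split:
Feature=0: H = 0.9183 bits (weight = 12/22)
Feature=1: H = 0.7219 bits (weight = 10/22)
H(Y|Feature) = (12/22)×0.9183 + (10/22)×0.7219 = 0.8290 bits

Information Gain = 0.8454 - 0.8290 = 0.0163 bits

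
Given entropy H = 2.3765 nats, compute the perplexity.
10.7672

Perplexity is e^H (or exp(H) for natural log).

H = 2.3765 nats
Perplexity = e^2.3765 = 10.7672

Interpretation: The model's uncertainty is equivalent to choosing uniformly among 10.8 options.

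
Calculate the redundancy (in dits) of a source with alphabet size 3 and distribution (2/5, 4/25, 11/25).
0.0337 dits

Redundancy measures how far a source is from maximum entropy:
R = H_max - H(X)

Maximum entropy for 3 symbols: H_max = log_10(3) = 0.4771 dits
Actual entropy: H(X) = 0.4434 dits
Redundancy: R = 0.4771 - 0.4434 = 0.0337 dits

This redundancy represents potential for compression: the source could be compressed by 0.0337 dits per symbol.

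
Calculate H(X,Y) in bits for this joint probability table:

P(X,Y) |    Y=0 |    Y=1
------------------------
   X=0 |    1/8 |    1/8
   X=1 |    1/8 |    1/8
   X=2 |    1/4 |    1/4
2.5000 bits

Joint entropy is H(X,Y) = -Σ_{x,y} p(x,y) log p(x,y).

Summing over all non-zero entries:
H(X,Y) = -[1/8·log_2(1/8) + 1/8·log_2(1/8) + 1/8·log_2(1/8) + 1/8·log_2(1/8) + 1/4·log_2(1/4) + 1/4·log_2(1/4)]
H(X,Y) = 2.5000 bits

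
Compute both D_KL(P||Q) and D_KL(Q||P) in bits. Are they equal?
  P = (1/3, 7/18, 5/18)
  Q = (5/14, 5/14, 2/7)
D_KL(P||Q) = 0.0033, D_KL(Q||P) = 0.0033

KL divergence is not symmetric: D_KL(P||Q) ≠ D_KL(Q||P) in general.

D_KL(P||Q) = 0.0033 bits
D_KL(Q||P) = 0.0033 bits

In this case they happen to be equal (to 4 decimal places).

This asymmetry is why KL divergence is not a true distance metric.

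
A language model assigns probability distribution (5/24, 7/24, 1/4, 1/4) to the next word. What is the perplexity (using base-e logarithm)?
3.9722

Perplexity is e^H (or exp(H) for natural log).

First, H = -Σ p log p = 1.3793 nats
Perplexity = e^1.3793 = 3.9722

Interpretation: The model's uncertainty is equivalent to choosing uniformly among 4.0 options.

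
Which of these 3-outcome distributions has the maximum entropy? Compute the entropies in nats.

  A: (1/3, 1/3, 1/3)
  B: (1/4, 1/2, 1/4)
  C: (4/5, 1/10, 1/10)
A

For a discrete distribution over n outcomes, entropy is maximized by the uniform distribution.

Computing entropies:
H(A) = 1.0986 nats
H(B) = 1.0397 nats
H(C) = 0.6390 nats

The uniform distribution (where all probabilities equal 1/3) achieves the maximum entropy of log_e(3) = 1.0986 nats.

Distribution A has the highest entropy.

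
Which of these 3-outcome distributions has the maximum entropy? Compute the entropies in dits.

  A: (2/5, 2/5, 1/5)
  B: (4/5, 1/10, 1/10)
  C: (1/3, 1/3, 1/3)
C

For a discrete distribution over n outcomes, entropy is maximized by the uniform distribution.

Computing entropies:
H(A) = 0.4581 dits
H(B) = 0.2775 dits
H(C) = 0.4771 dits

The uniform distribution (where all probabilities equal 1/3) achieves the maximum entropy of log_10(3) = 0.4771 dits.

Distribution C has the highest entropy.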